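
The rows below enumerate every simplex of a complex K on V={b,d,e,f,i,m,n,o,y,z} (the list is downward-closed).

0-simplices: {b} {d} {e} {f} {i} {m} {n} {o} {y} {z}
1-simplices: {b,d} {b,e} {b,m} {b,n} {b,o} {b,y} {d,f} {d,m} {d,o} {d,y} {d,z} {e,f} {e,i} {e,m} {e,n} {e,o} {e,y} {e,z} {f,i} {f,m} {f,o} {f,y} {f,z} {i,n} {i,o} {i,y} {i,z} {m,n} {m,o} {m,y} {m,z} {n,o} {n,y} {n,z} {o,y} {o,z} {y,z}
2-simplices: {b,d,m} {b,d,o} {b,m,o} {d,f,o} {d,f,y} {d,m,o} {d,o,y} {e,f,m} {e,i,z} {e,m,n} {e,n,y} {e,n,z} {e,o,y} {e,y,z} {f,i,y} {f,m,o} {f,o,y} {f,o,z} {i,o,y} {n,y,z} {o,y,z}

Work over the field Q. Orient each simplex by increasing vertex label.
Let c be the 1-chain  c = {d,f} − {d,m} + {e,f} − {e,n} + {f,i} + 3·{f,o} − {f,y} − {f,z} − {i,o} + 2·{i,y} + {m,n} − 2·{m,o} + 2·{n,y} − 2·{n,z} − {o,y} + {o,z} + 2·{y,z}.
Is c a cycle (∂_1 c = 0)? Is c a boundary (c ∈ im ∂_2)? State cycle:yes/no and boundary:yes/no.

n_0=10 n_1=37 n_2=21  [Q]
∂1: piv[bd,be,bm,bn,bo,by,df,dz,ei] rk=9  ker:dm,do,dy,ef,em,en,eo,ey,ez,fi,fm,fo,fy,fz,in,io,iy,iz,mn,mo,my,mz,no,ny,nz,oy,oz,yz
∂2: piv[bdm,bdo,bmo,dfo,dfy,doy,efm,eiz,emn,eny,enz,eoy,eyz,fiy,fmo,foz,ioy,oyz] rk=18  ker:dmo,foy,nyz
∂1c = 0
c vs im∂2: reduces to 0 ⇒ boundary

cycle:yes boundary:yes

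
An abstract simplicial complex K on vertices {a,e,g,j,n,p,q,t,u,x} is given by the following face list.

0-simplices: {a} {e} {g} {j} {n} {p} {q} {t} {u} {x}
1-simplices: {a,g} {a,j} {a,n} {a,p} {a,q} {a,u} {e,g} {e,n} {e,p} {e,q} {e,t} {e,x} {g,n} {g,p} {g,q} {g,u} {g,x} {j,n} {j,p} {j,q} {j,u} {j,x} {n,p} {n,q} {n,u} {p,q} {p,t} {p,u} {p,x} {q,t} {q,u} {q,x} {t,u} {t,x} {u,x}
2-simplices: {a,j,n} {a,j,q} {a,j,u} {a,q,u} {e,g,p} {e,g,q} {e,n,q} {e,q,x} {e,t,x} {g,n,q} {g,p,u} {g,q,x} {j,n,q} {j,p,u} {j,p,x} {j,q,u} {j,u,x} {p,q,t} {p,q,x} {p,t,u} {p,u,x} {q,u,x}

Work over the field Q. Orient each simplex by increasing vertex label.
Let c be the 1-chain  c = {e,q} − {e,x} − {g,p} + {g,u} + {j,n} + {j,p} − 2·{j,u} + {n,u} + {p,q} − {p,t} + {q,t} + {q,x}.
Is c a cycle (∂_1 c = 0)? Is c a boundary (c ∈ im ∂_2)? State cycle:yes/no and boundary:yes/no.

cycle:yes boundary:no

n_0=10 n_1=35 n_2=22  [Q]
∂1: piv[ag,aj,an,ap,aq,au,eg,et,ex] rk=9  ker:en,ep,eq,gn,gp,gq,gu,gx,jn,jp,jq,ju,jx,np,nq,nu,pq,pt,pu,px,qt,qu,qx,tu,tx,ux
∂2: piv[ajn,ajq,aju,aqu,egp,egq,enq,eqx,etx,gnq,gpu,gqx,jnq,jpu,jpx,jux,pqt,pqx,ptu,qux] rk=20  ker:jqu,pux
∂1c = 0
c vs im∂2: residual ≠ 0 ⇒ not boundary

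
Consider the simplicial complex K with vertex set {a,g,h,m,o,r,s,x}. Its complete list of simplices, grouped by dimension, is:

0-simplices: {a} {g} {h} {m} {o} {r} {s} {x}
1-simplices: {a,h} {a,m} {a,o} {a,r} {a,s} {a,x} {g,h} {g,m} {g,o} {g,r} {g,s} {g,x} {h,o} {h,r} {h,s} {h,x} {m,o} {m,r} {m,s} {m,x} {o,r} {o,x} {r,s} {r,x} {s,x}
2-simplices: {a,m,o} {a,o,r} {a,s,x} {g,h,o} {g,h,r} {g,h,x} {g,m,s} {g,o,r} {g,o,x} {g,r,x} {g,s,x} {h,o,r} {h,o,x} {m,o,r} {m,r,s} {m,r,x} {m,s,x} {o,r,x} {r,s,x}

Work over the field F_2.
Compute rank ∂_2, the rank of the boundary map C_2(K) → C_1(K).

n_0=8 n_1=25 n_2=19  [Z2]
∂1: piv[ah,am,ao,ar,as,ax,gh] rk=7  ker:gm,go,gr,gs,gx,ho,hr,hs,hx,mo,mr,ms,mx,or,ox,rs,rx,sx
∂2: piv[amo,aor,asx,gho,ghr,ghx,gms,gor,gox,grx,gsx,mor,mrs,mrx,msx] rk=15  ker:hor,hox,orx,rsx
rk∂_2=15

rank∂_2=15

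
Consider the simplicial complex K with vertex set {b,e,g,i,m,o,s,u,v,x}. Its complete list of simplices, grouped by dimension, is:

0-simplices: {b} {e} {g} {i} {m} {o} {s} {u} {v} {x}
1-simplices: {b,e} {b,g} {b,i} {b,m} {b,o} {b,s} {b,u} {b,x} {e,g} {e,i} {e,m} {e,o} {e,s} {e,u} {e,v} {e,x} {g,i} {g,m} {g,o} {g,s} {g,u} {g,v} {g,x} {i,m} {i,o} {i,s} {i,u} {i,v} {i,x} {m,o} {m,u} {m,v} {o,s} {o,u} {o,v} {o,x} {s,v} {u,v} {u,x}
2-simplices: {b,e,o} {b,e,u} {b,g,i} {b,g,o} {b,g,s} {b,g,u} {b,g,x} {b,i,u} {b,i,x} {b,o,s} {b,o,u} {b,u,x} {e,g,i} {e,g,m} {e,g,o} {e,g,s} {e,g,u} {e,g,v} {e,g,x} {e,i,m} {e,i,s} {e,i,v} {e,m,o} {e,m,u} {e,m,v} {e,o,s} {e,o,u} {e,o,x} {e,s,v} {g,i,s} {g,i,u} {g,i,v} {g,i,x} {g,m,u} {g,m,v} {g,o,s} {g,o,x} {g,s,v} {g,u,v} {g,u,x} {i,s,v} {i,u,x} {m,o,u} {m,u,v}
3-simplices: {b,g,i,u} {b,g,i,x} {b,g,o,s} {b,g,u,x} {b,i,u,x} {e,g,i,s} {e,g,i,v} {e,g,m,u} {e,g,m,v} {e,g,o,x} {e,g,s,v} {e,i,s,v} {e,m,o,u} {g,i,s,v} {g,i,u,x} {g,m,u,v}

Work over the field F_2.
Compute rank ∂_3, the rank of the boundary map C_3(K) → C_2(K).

n_0=10 n_1=39 n_2=44 n_3=16  [Z2]
∂1: piv[be,bg,bi,bm,bo,bs,bu,bx,ev] rk=9  ker:eg,ei,em,eo,es,eu,ex,gi,gm,go,gs,gu,gv,gx,im,io,is,iu,iv,ix,mo,mu,mv,os,ou,ov,ox,sv,uv,ux
∂2: piv[beo,beu,bgi,bgo,bgs,bgu,bgx,biu,bix,bos,bou,bux,egi,egm,ego,egs,egv,egx,eim,eis,eiv,emo,emu,emv,eox,esv,guv] rk=27  ker:egu,eos,eou,gis,giu,giv,gix,gmu,gmv,gos,gox,gsv,gux,isv,iux,mou,muv
∂3: piv[bgiu,bgix,bgos,bgux,biux,egis,egiv,egmu,egmv,egox,egsv,eisv,emou,gmuv] rk=14  ker:gisv,giux
rk∂_3=14

rank∂_3=14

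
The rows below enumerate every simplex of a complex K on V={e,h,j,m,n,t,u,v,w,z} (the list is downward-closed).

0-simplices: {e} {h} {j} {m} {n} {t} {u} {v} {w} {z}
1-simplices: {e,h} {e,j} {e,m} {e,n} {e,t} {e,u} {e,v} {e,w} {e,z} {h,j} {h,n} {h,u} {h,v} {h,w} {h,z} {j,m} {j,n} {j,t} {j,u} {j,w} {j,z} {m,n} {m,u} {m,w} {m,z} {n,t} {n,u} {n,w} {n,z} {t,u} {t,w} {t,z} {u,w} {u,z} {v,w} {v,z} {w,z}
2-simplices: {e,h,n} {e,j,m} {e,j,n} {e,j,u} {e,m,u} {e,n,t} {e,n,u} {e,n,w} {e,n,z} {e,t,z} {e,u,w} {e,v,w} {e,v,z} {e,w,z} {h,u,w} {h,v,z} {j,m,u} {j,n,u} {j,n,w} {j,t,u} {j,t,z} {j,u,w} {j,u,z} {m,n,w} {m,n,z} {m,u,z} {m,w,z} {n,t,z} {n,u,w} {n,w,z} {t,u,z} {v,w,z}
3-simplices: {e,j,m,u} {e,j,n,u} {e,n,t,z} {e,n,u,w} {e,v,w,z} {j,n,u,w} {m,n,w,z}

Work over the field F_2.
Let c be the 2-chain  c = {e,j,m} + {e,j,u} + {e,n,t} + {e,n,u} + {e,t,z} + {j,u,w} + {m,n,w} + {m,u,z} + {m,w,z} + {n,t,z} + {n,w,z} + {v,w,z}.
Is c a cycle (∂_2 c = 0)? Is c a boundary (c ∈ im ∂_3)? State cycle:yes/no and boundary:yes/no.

cycle:no boundary:no

n_0=10 n_1=37 n_2=32 n_3=7  [Z2]
∂1: piv[eh,ej,em,en,et,eu,ev,ew,ez] rk=9  ker:hj,hn,hu,hv,hw,hz,jm,jn,jt,ju,jw,jz,mn,mu,mw,mz,nt,nu,nw,nz,tu,tw,tz,uw,uz,vw,vz,wz
∂2: piv[ehn,ejm,ejn,eju,emu,ent,enu,enw,enz,etz,euw,evw,evz,ewz,huw,hvz,jnw,jtu,jtz,juz,mnw,mnz,muz] rk=23  ker:jmu,jnu,juw,mwz,ntz,nuw,nwz,tuz,vwz
∂3: piv[ejmu,ejnu,entz,enuw,evwz,jnuw,mnwz] rk=7
∂2c = {e,m} + {e,z} + {j,m} + {j,w} + {m,n} + {m,u} + {n,u} + {u,w} + {u,z} + {v,w} + {v,z} + {w,z}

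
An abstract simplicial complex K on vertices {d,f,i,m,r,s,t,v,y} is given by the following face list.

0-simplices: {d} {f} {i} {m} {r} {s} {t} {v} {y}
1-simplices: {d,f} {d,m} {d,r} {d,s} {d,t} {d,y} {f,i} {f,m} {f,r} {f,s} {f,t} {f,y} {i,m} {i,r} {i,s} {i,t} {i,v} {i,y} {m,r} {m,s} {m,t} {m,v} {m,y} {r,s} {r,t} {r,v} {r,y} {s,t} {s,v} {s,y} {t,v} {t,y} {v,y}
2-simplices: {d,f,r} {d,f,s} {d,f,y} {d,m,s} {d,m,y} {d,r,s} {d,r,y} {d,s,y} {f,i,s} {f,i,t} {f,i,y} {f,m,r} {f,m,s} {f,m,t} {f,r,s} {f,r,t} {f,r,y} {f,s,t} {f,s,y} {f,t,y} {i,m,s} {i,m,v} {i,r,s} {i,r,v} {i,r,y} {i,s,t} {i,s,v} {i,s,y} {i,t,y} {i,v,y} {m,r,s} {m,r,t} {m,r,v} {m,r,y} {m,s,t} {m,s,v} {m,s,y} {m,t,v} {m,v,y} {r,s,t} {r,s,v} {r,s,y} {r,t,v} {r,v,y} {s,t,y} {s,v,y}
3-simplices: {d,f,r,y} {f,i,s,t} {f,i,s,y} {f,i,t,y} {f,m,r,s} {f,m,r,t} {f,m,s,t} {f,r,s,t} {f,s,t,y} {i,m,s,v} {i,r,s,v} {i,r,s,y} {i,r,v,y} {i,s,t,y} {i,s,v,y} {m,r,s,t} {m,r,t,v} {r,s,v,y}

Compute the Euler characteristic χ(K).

n_0=9 n_1=33 n_2=46 n_3=18
χ=+9−33+46−18=4

χ(K)=4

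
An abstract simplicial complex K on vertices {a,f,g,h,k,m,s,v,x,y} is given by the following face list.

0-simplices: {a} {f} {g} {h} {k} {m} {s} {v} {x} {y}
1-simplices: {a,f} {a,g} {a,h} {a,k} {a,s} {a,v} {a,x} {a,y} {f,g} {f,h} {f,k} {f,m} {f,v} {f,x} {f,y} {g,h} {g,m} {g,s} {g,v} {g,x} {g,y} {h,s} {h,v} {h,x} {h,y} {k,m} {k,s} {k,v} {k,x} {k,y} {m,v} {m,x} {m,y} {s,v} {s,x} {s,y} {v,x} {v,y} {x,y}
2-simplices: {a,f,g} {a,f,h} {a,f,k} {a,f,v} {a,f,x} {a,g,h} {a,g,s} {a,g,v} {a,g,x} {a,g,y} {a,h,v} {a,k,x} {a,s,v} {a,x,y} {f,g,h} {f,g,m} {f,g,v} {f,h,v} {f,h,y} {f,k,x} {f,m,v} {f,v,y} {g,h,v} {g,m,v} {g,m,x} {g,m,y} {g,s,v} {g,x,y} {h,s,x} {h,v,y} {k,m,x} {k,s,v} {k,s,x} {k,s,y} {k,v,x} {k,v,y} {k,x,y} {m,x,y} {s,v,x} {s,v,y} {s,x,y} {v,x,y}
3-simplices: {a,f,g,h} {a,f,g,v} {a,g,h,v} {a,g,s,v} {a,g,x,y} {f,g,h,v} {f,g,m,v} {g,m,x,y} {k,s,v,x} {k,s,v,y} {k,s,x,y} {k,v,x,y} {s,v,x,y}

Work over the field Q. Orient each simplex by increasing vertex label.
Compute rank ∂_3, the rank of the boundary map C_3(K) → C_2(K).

rank∂_3=12

n_0=10 n_1=39 n_2=42 n_3=13  [Q]
∂1: piv[af,ag,ah,ak,as,av,ax,ay,fm] rk=9  ker:fg,fh,fk,fv,fx,fy,gh,gm,gs,gv,gx,gy,hs,hv,hx,hy,km,ks,kv,kx,ky,mv,mx,my,sv,sx,sy,vx,vy,xy
∂2: piv[afg,afh,afk,afv,afx,agh,ags,agv,agx,agy,ahv,akx,asv,axy,fgm,fhy,fmv,fvy,gmx,gmy,hsx,kmx,ksv,ksx,ksy,kvx,kvy,kxy] rk=28  ker:fgh,fgv,fhv,fkx,ghv,gmv,gsv,gxy,hvy,mxy,svx,svy,sxy,vxy
∂3: piv[afgh,afgv,aghv,agsv,agxy,fghv,fgmv,gmxy,ksvx,ksvy,ksxy,kvxy] rk=12  ker:svxy
rk∂_3=12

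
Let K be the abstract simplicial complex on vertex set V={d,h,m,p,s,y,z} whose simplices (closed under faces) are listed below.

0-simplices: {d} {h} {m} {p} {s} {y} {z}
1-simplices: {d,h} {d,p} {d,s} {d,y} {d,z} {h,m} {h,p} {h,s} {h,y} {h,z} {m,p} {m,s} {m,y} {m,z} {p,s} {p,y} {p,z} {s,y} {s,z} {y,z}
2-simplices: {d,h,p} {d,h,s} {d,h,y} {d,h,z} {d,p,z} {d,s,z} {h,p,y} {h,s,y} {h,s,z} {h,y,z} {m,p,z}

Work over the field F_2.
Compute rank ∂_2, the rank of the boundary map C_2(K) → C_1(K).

n_0=7 n_1=20 n_2=11  [Z2]
∂1: piv[dh,dp,ds,dy,dz,hm] rk=6  ker:hp,hs,hy,hz,mp,ms,my,mz,ps,py,pz,sy,sz,yz
∂2: piv[dhp,dhs,dhy,dhz,dpz,dsz,hpy,hsy,hyz,mpz] rk=10  ker:hsz
rk∂_2=10

rank∂_2=10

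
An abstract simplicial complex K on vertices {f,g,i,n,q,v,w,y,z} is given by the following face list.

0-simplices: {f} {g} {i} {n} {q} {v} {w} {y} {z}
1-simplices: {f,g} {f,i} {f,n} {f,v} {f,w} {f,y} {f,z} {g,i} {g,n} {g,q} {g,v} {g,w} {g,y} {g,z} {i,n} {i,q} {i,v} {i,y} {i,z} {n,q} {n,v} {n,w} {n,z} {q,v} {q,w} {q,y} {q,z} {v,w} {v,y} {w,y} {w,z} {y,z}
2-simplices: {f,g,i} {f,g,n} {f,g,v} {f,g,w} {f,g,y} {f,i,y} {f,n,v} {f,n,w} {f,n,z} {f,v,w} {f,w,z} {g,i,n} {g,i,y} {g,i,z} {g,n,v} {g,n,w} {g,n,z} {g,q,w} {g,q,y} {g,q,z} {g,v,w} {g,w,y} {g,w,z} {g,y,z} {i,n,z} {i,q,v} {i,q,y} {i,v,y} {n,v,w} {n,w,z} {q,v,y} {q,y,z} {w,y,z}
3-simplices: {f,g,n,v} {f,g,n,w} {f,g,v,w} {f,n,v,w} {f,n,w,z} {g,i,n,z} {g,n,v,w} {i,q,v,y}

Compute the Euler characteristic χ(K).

χ(K)=2

n_0=9 n_1=32 n_2=33 n_3=8
χ=+9−32+33−8=2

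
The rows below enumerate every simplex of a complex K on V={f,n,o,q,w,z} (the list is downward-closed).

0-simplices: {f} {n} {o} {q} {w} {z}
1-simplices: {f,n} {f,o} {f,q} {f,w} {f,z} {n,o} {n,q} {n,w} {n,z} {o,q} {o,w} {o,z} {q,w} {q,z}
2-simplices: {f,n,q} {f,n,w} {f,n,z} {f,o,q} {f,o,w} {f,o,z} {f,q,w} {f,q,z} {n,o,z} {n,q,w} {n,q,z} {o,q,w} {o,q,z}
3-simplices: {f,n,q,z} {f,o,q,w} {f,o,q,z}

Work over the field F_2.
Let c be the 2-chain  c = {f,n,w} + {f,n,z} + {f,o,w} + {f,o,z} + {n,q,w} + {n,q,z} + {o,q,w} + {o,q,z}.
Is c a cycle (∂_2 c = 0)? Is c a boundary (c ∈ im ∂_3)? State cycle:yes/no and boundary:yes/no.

n_0=6 n_1=14 n_2=13 n_3=3  [Z2]
∂1: piv[fn,fo,fq,fw,fz] rk=5  ker:no,nq,nw,nz,oq,ow,oz,qw,qz
∂2: piv[fnq,fnw,fnz,foq,fow,foz,fqw,fqz,noz] rk=9  ker:nqw,nqz,oqw,oqz
∂3: piv[fnqz,foqw,foqz] rk=3
∂2c = 0
c vs im∂3: residual ≠ 0 ⇒ not boundary

cycle:yes boundary:no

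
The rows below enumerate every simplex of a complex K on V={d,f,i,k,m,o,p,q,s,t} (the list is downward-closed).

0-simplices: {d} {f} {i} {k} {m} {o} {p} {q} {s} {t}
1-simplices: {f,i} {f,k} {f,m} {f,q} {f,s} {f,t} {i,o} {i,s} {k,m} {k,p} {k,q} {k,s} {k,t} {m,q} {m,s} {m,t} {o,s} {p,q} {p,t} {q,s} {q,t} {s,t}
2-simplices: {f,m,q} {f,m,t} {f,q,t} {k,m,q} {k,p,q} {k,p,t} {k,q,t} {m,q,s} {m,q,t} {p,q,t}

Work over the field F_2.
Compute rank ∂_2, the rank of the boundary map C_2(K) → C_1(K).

rank∂_2=8

n_0=10 n_1=22 n_2=10  [Z2]
∂1: piv[fi,fk,fm,fq,fs,ft,io,kp] rk=8  ker:is,km,kq,ks,kt,mq,ms,mt,os,pq,pt,qs,qt,st
∂2: piv[fmq,fmt,fqt,kmq,kpq,kpt,kqt,mqs] rk=8  ker:mqt,pqt
rk∂_2=8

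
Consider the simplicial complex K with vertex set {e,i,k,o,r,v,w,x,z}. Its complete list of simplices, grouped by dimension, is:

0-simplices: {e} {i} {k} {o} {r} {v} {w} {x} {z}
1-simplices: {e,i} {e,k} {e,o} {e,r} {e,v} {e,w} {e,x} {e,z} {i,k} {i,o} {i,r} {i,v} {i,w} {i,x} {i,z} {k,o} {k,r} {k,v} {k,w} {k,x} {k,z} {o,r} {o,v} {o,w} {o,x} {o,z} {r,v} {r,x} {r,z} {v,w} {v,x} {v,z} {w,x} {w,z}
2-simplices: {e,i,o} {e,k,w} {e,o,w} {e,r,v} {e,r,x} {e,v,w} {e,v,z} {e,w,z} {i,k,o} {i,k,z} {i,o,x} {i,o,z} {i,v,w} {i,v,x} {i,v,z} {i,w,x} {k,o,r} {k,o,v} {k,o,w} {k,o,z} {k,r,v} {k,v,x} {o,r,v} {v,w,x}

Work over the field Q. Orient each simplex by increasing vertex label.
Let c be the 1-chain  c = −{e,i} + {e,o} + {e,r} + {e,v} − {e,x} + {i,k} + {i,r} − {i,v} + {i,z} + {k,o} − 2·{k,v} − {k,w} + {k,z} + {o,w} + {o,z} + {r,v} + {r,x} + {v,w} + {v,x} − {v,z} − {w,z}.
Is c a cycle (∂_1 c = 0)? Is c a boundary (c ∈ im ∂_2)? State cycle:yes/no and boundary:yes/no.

cycle:no boundary:no

n_0=9 n_1=34 n_2=24  [Q]
∂1: piv[ei,ek,eo,er,ev,ew,ex,ez] rk=8  ker:ik,io,ir,iv,iw,ix,iz,ko,kr,kv,kw,kx,kz,or,ov,ow,ox,oz,rv,rx,rz,vw,vx,vz,wx,wz
∂2: piv[eio,ekw,eow,erv,erx,evw,evz,ewz,iko,ikz,iox,ioz,ivw,ivx,ivz,iwx,kor,kov,kow,krv,kvx] rk=21  ker:koz,orv,vwx
∂1c = −{e} − 3·{i} + 2·{k} − 2·{v} + 2·{w} + {x} + {z}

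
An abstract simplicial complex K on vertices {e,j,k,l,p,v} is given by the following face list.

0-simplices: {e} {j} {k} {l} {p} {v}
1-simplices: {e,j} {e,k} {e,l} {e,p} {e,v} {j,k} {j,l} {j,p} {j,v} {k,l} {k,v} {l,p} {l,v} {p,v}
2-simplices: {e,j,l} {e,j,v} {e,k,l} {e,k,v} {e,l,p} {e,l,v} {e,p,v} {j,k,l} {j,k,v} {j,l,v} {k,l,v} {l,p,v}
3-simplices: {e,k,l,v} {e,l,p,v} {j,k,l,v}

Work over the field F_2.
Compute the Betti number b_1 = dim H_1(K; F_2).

b_1=1

n_0=6 n_1=14 n_2=12 n_3=3  [Z2]
∂1: piv[ej,ek,el,ep,ev] rk=5  ker:jk,jl,jp,jv,kl,kv,lp,lv,pv
∂2: piv[ejl,ejv,ekl,ekv,elp,elv,epv,jkl] rk=8  ker:jkv,jlv,klv,lpv
∂3: piv[eklv,elpv,jklv] rk=3
b_1=(14−5)−8=1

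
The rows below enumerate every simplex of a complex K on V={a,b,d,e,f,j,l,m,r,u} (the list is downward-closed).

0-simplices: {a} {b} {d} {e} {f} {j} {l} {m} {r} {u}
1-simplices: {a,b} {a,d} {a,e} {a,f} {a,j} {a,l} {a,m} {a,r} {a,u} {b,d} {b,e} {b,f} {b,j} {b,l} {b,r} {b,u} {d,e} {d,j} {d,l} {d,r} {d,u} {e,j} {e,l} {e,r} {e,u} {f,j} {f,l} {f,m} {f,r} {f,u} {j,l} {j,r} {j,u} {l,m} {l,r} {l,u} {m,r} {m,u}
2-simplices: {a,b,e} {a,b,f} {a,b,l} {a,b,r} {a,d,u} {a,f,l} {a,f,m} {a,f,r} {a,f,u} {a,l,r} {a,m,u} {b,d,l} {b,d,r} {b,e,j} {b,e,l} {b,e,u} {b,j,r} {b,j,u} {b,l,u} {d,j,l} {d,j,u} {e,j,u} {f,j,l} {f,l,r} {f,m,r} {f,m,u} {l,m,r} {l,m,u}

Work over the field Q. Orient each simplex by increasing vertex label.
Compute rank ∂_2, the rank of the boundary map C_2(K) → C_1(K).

rank∂_2=25

n_0=10 n_1=38 n_2=28  [Q]
∂1: piv[ab,ad,ae,af,aj,al,am,ar,au] rk=9  ker:bd,be,bf,bj,bl,br,bu,de,dj,dl,dr,du,ej,el,er,eu,fj,fl,fm,fr,fu,jl,jr,ju,lm,lr,lu,mr,mu
∂2: piv[abe,abf,abl,abr,adu,afl,afm,afr,afu,alr,amu,bdl,bdr,bej,bel,beu,bjr,bju,blu,djl,dju,fjl,fmr,lmr,lmu] rk=25  ker:eju,flr,fmu
rk∂_2=25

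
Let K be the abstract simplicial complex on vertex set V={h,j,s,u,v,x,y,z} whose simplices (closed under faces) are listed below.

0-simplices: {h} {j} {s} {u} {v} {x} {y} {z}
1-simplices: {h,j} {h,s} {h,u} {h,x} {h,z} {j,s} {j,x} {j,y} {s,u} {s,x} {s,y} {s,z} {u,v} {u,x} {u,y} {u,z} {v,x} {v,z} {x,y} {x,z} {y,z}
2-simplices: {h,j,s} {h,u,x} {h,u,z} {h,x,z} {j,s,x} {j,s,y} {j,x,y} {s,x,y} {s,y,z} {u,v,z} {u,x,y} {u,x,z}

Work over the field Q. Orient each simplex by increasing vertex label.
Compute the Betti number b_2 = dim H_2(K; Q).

n_0=8 n_1=21 n_2=12  [Q]
∂1: piv[hj,hs,hu,hx,hz,jy,uv] rk=7  ker:js,jx,su,sx,sy,sz,ux,uy,uz,vx,vz,xy,xz,yz
∂2: piv[hjs,hux,huz,hxz,jsx,jsy,jxy,syz,uvz,uxy] rk=10  ker:sxy,uxz
b_2=(12−10)−0=2

b_2=2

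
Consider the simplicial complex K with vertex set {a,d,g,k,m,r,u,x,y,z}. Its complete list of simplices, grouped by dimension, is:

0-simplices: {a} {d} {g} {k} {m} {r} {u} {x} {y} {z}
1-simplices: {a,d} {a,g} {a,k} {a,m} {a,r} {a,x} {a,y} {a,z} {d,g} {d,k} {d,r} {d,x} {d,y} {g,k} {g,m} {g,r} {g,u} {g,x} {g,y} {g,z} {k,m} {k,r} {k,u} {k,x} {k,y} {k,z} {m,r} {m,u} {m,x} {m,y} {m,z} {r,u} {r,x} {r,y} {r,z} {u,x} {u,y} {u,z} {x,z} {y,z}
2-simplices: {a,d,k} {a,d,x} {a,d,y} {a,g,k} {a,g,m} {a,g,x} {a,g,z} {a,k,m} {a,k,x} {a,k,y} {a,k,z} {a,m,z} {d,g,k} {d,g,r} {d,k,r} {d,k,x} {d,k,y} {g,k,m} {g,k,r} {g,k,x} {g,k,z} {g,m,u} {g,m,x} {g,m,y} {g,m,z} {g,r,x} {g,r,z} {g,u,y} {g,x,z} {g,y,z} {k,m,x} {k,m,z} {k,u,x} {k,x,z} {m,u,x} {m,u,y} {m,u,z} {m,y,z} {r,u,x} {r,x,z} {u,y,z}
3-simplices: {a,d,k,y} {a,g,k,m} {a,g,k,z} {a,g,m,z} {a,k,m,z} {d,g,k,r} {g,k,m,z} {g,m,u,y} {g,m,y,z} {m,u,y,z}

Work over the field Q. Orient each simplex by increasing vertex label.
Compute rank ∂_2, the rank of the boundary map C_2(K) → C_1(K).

n_0=10 n_1=40 n_2=41 n_3=10  [Q]
∂1: piv[ad,ag,ak,am,ar,ax,ay,az,gu] rk=9  ker:dg,dk,dr,dx,dy,gk,gm,gr,gx,gy,gz,km,kr,ku,kx,ky,kz,mr,mu,mx,my,mz,ru,rx,ry,rz,ux,uy,uz,xz,yz
∂2: piv[adk,adx,ady,agk,agm,agx,agz,akm,akx,aky,akz,amz,dgk,dgr,dkr,gmu,gmx,gmy,grx,grz,guy,gxz,gyz,kux,mux,muz,rux] rk=27  ker:dkx,dky,gkm,gkr,gkx,gkz,gmz,kmx,kmz,kxz,muy,myz,rxz,uyz
∂3: piv[adky,agkm,agkz,agmz,akmz,dgkr,gmuy,gmyz,muyz] rk=9  ker:gkmz
rk∂_2=27

rank∂_2=27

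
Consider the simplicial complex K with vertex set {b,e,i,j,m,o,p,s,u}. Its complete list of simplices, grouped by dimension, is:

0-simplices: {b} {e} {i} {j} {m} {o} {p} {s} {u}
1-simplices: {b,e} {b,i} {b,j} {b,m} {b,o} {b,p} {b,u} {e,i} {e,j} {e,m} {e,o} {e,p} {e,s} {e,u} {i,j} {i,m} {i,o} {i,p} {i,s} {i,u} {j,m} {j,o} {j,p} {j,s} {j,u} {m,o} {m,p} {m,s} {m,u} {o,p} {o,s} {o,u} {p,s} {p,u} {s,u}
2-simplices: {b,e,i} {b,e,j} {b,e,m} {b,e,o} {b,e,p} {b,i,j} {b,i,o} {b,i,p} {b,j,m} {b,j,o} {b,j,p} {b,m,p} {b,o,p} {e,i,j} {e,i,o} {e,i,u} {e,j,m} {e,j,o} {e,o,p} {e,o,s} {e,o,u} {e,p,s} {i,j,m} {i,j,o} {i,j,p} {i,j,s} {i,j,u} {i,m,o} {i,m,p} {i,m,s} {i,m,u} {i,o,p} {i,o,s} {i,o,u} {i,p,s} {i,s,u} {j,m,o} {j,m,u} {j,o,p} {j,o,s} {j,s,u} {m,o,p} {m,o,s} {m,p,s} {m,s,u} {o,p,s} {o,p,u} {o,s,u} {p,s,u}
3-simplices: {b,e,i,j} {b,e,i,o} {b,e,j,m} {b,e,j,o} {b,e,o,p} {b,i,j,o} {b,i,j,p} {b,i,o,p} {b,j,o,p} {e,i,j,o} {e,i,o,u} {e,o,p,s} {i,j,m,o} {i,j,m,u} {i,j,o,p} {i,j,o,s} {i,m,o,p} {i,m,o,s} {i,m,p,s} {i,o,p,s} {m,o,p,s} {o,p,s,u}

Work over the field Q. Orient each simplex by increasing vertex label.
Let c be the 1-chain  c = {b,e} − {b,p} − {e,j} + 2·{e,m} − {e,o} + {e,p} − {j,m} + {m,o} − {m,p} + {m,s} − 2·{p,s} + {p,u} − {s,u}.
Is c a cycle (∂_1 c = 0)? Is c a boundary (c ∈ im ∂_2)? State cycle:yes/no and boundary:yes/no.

cycle:yes boundary:yes

n_0=9 n_1=35 n_2=49 n_3=22  [Q]
∂1: piv[be,bi,bj,bm,bo,bp,bu,es] rk=8  ker:ei,ej,em,eo,ep,eu,ij,im,io,ip,is,iu,jm,jo,jp,js,ju,mo,mp,ms,mu,op,os,ou,ps,pu,su
∂2: piv[bei,bej,bem,beo,bep,bij,bio,bip,bjm,bjo,bjp,bmp,bop,eiu,eos,eou,eps,ijm,ijs,iju,imo,ims,imu,ios,isu,opu] rk=26  ker:eij,eio,ejm,ejo,eop,ijo,ijp,imp,iop,iou,ips,jmo,jmu,jop,jos,jsu,mop,mos,mps,msu,ops,osu,psu
∂3: piv[beij,beio,bejm,bejo,beop,bijo,bijp,biop,bjop,eiou,eops,ijmo,ijmu,ijos,imop,imos,imps,iops,opsu] rk=19  ker:eijo,ijop,mops
∂1c = 0
c vs im∂2: reduces to 0 ⇒ boundary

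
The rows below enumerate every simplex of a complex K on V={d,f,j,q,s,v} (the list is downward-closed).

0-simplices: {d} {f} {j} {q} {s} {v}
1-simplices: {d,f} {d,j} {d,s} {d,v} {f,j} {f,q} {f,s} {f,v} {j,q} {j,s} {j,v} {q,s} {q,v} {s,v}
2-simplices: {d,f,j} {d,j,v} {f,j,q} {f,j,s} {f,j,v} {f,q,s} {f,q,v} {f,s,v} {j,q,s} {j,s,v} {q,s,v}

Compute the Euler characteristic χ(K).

χ(K)=3

n_0=6 n_1=14 n_2=11
χ=+6−14+11=3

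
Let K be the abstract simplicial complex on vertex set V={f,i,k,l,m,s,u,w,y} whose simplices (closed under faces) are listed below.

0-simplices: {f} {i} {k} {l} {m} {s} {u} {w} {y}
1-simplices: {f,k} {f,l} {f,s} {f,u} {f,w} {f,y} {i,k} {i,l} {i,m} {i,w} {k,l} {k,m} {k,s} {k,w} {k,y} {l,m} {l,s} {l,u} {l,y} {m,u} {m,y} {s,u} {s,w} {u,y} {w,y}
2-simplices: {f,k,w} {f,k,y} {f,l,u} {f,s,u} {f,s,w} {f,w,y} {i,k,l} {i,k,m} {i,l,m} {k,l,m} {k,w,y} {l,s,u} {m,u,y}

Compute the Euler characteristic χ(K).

χ(K)=-3

n_0=9 n_1=25 n_2=13
χ=+9−25+13=-3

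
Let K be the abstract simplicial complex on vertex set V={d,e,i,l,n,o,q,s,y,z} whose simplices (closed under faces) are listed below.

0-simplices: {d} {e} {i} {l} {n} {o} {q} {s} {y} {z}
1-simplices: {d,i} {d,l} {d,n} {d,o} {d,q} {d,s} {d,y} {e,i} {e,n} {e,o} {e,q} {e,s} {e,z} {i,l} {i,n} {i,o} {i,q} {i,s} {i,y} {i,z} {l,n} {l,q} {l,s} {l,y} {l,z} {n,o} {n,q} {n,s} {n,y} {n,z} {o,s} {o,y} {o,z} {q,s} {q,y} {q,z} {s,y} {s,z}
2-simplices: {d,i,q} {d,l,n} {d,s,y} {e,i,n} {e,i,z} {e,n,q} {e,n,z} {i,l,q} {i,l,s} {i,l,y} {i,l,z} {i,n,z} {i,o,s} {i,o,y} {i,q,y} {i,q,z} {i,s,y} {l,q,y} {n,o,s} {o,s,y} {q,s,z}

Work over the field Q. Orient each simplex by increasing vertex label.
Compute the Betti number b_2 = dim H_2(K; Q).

n_0=10 n_1=38 n_2=21  [Q]
∂1: piv[di,dl,dn,do,dq,ds,dy,ei,ez] rk=9  ker:en,eo,eq,es,il,in,io,iq,is,iy,iz,ln,lq,ls,ly,lz,no,nq,ns,ny,nz,os,oy,oz,qs,qy,qz,sy,sz
∂2: piv[diq,dln,dsy,ein,eiz,enq,enz,ilq,ils,ily,ilz,ios,ioy,iqy,iqz,isy,nos,qsz] rk=18  ker:inz,lqy,osy
b_2=(21−18)−0=3

b_2=3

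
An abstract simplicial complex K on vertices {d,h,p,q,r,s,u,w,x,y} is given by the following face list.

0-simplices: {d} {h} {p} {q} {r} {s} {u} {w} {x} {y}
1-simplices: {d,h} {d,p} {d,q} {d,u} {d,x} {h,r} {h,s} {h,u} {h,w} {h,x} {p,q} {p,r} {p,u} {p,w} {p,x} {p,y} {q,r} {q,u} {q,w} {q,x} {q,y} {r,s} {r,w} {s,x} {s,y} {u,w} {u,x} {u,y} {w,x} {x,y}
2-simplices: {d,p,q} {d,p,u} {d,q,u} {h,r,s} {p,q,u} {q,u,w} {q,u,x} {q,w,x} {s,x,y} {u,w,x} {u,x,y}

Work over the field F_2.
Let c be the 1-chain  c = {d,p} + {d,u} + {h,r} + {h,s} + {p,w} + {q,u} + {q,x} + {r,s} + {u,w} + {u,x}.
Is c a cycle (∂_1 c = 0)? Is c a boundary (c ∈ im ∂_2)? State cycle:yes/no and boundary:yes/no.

cycle:yes boundary:no

n_0=10 n_1=30 n_2=11  [Z2]
∂1: piv[dh,dp,dq,du,dx,hr,hs,hw,py] rk=9  ker:hu,hx,pq,pr,pu,pw,px,qr,qu,qw,qx,qy,rs,rw,sx,sy,uw,ux,uy,wx,xy
∂2: piv[dpq,dpu,dqu,hrs,quw,qux,qwx,sxy,uxy] rk=9  ker:pqu,uwx
∂1c = 0
c vs im∂2: residual ≠ 0 ⇒ not boundary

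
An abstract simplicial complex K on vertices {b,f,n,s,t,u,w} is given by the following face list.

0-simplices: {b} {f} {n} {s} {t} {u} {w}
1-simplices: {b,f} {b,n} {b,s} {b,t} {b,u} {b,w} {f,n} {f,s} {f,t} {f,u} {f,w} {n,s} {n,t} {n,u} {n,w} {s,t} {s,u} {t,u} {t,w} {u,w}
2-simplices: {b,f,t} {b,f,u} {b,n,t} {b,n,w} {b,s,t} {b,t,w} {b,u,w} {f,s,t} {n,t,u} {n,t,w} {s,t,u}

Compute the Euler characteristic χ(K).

χ(K)=-2

n_0=7 n_1=20 n_2=11
χ=+7−20+11=-2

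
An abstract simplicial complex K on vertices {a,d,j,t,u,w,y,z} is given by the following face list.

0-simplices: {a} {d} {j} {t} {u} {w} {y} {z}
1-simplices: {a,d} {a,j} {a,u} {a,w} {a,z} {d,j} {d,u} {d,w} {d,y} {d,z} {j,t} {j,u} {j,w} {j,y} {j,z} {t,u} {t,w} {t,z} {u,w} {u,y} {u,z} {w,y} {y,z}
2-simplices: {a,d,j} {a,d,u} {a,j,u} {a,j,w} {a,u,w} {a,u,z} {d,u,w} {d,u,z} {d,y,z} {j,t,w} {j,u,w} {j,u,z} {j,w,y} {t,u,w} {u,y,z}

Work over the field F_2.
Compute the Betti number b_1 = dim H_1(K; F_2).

n_0=8 n_1=23 n_2=15  [Z2]
∂1: piv[ad,aj,au,aw,az,dy,jt] rk=7  ker:dj,du,dw,dz,ju,jw,jy,jz,tu,tw,tz,uw,uy,uz,wy,yz
∂2: piv[adj,adu,aju,ajw,auw,auz,duw,duz,dyz,jtw,juz,jwy,tuw,uyz] rk=14  ker:juw
b_1=(23−7)−14=2

b_1=2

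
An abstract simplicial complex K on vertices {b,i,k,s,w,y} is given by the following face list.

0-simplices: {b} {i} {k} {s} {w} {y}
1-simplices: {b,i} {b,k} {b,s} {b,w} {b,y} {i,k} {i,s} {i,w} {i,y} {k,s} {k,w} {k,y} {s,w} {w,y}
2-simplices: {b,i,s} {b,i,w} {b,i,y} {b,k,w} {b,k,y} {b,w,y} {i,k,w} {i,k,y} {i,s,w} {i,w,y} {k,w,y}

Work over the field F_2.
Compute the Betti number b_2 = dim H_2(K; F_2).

b_2=3

n_0=6 n_1=14 n_2=11  [Z2]
∂1: piv[bi,bk,bs,bw,by] rk=5  ker:ik,is,iw,iy,ks,kw,ky,sw,wy
∂2: piv[bis,biw,biy,bkw,bky,bwy,ikw,isw] rk=8  ker:iky,iwy,kwy
b_2=(11−8)−0=3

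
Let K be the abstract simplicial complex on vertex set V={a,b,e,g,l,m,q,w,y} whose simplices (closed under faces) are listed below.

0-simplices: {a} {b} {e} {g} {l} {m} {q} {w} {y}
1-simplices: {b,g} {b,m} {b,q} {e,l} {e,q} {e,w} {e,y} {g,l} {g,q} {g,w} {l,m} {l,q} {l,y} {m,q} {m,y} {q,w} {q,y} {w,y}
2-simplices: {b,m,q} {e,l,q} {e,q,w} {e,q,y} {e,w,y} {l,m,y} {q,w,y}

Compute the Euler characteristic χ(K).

n_0=9 n_1=18 n_2=7
χ=+9−18+7=-2

χ(K)=-2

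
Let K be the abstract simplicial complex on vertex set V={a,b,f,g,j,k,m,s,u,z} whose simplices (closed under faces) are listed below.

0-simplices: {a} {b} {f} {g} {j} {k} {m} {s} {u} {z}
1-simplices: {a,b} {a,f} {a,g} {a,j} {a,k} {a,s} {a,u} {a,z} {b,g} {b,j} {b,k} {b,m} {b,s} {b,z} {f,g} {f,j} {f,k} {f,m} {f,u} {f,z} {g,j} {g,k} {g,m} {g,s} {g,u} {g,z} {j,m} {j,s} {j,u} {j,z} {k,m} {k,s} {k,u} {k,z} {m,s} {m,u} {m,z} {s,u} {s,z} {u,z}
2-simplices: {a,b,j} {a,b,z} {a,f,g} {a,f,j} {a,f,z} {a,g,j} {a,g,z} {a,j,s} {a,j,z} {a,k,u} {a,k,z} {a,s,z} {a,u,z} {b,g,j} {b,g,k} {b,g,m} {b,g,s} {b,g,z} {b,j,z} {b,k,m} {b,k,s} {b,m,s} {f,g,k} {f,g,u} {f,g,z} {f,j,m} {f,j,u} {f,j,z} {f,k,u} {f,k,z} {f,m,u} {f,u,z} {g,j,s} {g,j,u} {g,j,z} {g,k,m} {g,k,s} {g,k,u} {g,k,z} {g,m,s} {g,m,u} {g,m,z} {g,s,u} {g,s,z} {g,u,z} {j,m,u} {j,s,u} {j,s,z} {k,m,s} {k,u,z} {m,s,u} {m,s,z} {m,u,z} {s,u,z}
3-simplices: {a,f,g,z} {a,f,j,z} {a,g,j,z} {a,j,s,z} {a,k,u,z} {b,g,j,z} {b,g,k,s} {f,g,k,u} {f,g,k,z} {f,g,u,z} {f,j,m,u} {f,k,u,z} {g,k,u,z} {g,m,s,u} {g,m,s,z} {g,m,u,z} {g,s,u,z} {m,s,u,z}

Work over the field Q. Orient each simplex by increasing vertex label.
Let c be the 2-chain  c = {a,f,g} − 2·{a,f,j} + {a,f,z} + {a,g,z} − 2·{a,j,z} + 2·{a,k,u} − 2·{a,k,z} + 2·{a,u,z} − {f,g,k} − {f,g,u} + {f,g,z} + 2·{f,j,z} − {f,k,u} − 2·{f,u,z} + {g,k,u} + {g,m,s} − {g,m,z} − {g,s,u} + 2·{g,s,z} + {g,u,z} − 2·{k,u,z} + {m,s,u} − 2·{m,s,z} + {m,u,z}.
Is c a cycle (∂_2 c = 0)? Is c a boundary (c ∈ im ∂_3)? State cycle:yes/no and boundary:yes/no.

cycle:yes boundary:yes

n_0=10 n_1=40 n_2=54 n_3=18  [Q]
∂1: piv[ab,af,ag,aj,ak,as,au,az,bm] rk=9  ker:bg,bj,bk,bs,bz,fg,fj,fk,fm,fu,fz,gj,gk,gm,gs,gu,gz,jm,js,ju,jz,km,ks,ku,kz,ms,mu,mz,su,sz,uz
∂2: piv[abj,abz,afg,afj,afz,agj,agz,ajs,ajz,aku,akz,asz,auz,bgj,bgk,bgm,bgs,bkm,bks,bms,fgk,fgu,fjm,fju,fku,fkz,fmu,gjs,gmu,gmz,gsu] rk=31  ker:bgz,bjz,fgz,fjz,fuz,gju,gjz,gkm,gks,gku,gkz,gms,gsz,guz,jmu,jsu,jsz,kms,kuz,msu,msz,muz,suz
∂3: piv[afgz,afjz,agjz,ajsz,akuz,bgjz,bgks,fgku,fgkz,fguz,fjmu,fkuz,gmsu,gmsz,gmuz,gsuz] rk=16  ker:gkuz,msuz
∂2c = 0
c vs im∂3: reduces to 0 ⇒ boundary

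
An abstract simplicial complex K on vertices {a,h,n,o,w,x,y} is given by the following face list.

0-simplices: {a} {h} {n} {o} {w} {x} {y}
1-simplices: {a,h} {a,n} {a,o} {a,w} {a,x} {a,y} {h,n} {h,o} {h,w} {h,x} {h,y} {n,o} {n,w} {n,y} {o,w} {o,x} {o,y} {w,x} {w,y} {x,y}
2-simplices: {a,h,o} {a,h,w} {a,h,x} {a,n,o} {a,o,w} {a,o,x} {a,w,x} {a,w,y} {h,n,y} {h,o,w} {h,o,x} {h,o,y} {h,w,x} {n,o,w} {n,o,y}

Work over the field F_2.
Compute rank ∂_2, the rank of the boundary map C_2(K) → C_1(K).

rank∂_2=12

n_0=7 n_1=20 n_2=15  [Z2]
∂1: piv[ah,an,ao,aw,ax,ay] rk=6  ker:hn,ho,hw,hx,hy,no,nw,ny,ow,ox,oy,wx,wy,xy
∂2: piv[aho,ahw,ahx,ano,aow,aox,awx,awy,hny,hoy,now,noy] rk=12  ker:how,hox,hwx
rk∂_2=12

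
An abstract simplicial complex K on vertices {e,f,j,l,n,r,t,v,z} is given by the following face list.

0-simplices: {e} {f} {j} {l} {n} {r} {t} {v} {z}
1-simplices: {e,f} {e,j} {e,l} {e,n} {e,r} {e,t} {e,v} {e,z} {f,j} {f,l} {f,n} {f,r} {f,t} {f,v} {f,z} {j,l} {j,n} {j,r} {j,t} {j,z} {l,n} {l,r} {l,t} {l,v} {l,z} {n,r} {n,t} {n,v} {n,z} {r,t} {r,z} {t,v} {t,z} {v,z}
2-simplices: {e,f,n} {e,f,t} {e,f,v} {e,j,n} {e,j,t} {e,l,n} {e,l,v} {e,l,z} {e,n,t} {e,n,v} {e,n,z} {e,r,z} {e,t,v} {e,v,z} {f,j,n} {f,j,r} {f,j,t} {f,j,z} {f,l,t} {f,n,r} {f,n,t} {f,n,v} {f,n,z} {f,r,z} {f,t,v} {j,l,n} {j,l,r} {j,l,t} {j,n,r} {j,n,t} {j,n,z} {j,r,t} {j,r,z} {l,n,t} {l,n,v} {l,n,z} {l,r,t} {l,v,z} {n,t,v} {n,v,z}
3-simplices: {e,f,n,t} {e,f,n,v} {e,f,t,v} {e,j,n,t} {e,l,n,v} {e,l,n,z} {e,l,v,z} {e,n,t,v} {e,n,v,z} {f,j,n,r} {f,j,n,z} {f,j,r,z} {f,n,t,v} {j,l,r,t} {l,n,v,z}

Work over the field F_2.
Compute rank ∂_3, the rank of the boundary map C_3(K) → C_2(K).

n_0=9 n_1=34 n_2=40 n_3=15  [Z2]
∂1: piv[ef,ej,el,en,er,et,ev,ez] rk=8  ker:fj,fl,fn,fr,ft,fv,fz,jl,jn,jr,jt,jz,ln,lr,lt,lv,lz,nr,nt,nv,nz,rt,rz,tv,tz,vz
∂2: piv[efn,eft,efv,ejn,ejt,eln,elv,elz,ent,env,enz,erz,etv,evz,fjn,fjr,fjz,flt,fnr,fnz,frz,jln,jlr,jlt,jrt] rk=25  ker:fjt,fnt,fnv,ftv,jnr,jnt,jnz,jrz,lnt,lnv,lnz,lrt,lvz,ntv,nvz
∂3: piv[efnt,efnv,eftv,ejnt,elnv,elnz,elvz,entv,envz,fjnr,fjnz,fjrz,jlrt] rk=13  ker:fntv,lnvz
rk∂_3=13

rank∂_3=13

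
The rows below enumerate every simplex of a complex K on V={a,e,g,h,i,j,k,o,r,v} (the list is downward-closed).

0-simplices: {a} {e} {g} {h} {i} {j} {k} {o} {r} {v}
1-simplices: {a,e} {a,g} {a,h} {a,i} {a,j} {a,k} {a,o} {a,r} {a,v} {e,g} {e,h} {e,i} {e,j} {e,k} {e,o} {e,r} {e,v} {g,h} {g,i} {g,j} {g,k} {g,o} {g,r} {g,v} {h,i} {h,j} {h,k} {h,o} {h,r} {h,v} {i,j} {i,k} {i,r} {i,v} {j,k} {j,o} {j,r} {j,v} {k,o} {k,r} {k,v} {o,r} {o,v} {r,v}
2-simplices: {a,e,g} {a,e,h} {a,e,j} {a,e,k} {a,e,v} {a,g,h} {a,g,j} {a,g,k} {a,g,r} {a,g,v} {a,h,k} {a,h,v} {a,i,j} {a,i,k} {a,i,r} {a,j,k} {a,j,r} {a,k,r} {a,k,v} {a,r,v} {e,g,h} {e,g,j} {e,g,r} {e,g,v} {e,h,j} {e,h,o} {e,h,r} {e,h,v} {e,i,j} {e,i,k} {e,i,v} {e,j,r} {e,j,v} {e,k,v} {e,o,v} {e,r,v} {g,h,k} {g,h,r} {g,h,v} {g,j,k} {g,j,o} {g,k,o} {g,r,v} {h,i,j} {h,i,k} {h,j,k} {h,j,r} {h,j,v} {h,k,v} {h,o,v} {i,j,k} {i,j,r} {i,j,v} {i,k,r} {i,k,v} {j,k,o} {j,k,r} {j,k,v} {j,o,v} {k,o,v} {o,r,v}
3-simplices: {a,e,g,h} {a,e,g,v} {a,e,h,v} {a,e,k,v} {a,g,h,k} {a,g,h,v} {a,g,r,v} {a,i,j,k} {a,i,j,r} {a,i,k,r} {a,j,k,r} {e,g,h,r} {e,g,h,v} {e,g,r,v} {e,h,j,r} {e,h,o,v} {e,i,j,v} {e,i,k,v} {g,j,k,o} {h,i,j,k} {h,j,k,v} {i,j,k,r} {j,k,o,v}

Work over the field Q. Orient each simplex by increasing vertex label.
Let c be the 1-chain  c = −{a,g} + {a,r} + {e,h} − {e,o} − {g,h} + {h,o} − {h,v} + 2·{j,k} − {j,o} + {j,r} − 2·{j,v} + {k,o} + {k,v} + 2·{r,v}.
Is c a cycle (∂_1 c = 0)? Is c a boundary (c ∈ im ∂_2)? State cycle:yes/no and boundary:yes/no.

n_0=10 n_1=44 n_2=61 n_3=23  [Q]
∂1: piv[ae,ag,ah,ai,aj,ak,ao,ar,av] rk=9  ker:eg,eh,ei,ej,ek,eo,er,ev,gh,gi,gj,gk,go,gr,gv,hi,hj,hk,ho,hr,hv,ij,ik,ir,iv,jk,jo,jr,jv,ko,kr,kv,or,ov,rv
∂2: piv[aeg,aeh,aej,aek,aev,agh,agj,agk,agr,agv,ahk,ahv,aij,aik,air,ajk,ajr,akr,akv,arv,egr,ehj,eho,ehr,eij,eiv,ejv,eov,gjo,gko,hij,jov,orv] rk=33  ker:egh,egj,egv,ehv,eik,ejr,ekv,erv,ghk,ghr,ghv,gjk,grv,hik,hjk,hjr,hjv,hkv,hov,ijk,ijr,ijv,ikr,ikv,jko,jkr,jkv,kov
∂3: piv[aegh,aegv,aehv,aekv,aghk,aghv,agrv,aijk,aijr,aikr,ajkr,eghr,egrv,ehjr,ehov,eijv,eikv,gjko,hijk,hjkv,jkov] rk=21  ker:eghv,ijkr
∂1c = 0
c vs im∂2: reduces to 0 ⇒ boundary

cycle:yes boundary:yes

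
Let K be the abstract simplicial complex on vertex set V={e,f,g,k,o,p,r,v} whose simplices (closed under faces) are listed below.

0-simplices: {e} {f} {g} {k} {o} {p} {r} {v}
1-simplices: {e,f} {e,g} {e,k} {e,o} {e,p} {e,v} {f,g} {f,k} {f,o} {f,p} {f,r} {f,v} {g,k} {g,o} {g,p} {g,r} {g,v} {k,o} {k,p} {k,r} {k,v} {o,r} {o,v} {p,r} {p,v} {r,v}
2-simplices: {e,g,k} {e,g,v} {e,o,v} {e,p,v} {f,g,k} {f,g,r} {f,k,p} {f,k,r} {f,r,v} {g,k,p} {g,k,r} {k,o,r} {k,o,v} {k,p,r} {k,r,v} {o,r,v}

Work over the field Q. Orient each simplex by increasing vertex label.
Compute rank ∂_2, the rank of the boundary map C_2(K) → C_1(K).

rank∂_2=14

n_0=8 n_1=26 n_2=16  [Q]
∂1: piv[ef,eg,ek,eo,ep,ev,fr] rk=7  ker:fg,fk,fo,fp,fv,gk,go,gp,gr,gv,ko,kp,kr,kv,or,ov,pr,pv,rv
∂2: piv[egk,egv,eov,epv,fgk,fgr,fkp,fkr,frv,gkp,kor,kov,kpr,krv] rk=14  ker:gkr,orv
rk∂_2=14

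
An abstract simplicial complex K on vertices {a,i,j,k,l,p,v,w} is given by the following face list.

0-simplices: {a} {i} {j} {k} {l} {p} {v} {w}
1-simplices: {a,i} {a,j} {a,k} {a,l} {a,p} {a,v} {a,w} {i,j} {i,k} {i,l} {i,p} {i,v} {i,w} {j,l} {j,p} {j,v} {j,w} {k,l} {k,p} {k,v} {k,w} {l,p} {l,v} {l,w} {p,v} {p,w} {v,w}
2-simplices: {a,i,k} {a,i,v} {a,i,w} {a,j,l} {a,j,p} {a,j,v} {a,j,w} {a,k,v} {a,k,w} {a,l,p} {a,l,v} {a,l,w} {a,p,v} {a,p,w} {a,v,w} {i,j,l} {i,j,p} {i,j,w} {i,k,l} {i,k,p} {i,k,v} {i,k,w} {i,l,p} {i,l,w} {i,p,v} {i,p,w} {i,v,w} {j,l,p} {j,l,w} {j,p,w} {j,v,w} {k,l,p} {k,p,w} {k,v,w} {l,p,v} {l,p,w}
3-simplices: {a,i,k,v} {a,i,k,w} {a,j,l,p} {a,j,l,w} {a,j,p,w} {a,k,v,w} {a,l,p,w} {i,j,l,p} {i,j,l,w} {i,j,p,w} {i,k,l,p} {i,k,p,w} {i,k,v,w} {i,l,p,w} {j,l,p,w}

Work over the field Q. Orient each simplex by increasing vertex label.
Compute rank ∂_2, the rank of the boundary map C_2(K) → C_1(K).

n_0=8 n_1=27 n_2=36 n_3=15  [Q]
∂1: piv[ai,aj,ak,al,ap,av,aw] rk=7  ker:ij,ik,il,ip,iv,iw,jl,jp,jv,jw,kl,kp,kv,kw,lp,lv,lw,pv,pw,vw
∂2: piv[aik,aiv,aiw,ajl,ajp,ajv,ajw,akv,akw,alp,alv,alw,apv,apw,avw,ijl,ijp,ijw,ikl,ikp] rk=20  ker:ikv,ikw,ilp,ilw,ipv,ipw,ivw,jlp,jlw,jpw,jvw,klp,kpw,kvw,lpv,lpw
∂3: piv[aikv,aikw,ajlp,ajlw,ajpw,akvw,alpw,ijlp,ijlw,ijpw,iklp,ikpw,ikvw] rk=13  ker:ilpw,jlpw
rk∂_2=20

rank∂_2=20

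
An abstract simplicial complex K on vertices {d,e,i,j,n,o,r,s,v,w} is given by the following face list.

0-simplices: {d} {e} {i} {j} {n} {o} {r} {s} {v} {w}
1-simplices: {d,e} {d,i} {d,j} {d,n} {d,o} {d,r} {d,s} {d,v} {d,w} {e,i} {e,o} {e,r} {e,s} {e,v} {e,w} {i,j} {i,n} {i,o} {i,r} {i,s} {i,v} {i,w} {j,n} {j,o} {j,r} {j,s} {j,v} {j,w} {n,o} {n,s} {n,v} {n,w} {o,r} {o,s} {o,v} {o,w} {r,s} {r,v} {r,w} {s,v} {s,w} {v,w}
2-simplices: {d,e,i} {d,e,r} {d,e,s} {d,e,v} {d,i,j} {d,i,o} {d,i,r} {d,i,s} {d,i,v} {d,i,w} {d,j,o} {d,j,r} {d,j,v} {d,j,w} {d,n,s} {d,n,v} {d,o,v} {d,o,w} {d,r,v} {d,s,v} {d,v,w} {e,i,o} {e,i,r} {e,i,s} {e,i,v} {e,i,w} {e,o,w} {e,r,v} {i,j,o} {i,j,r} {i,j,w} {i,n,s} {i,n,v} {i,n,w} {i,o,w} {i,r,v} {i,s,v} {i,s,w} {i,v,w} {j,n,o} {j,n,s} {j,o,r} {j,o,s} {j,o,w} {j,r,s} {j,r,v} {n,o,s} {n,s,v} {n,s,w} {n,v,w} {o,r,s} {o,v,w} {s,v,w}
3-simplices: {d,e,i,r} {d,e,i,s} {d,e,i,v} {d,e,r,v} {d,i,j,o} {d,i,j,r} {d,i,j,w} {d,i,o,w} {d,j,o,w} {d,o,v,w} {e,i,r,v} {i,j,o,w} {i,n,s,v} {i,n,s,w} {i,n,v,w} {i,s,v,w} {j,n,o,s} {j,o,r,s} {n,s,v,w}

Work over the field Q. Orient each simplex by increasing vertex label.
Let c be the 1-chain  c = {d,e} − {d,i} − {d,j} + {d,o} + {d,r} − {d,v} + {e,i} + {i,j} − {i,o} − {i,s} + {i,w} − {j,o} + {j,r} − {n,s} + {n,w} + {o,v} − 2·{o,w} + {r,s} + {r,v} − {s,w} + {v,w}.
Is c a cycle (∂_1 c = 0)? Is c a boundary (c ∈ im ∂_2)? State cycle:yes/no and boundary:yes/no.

cycle:yes boundary:no

n_0=10 n_1=42 n_2=53 n_3=19  [Q]
∂1: piv[de,di,dj,dn,do,dr,ds,dv,dw] rk=9  ker:ei,eo,er,es,ev,ew,ij,in,io,ir,is,iv,iw,jn,jo,jr,js,jv,jw,no,ns,nv,nw,or,os,ov,ow,rs,rv,rw,sv,sw,vw
∂2: piv[dei,der,des,dev,dij,dio,dir,dis,div,diw,djo,djr,djv,djw,dns,dnv,dov,dow,drv,dsv,dvw,eio,eiw,ins,inw,isw,jno,jns,jor,jos,jrs] rk=31  ker:eir,eis,eiv,eow,erv,ijo,ijr,ijw,inv,iow,irv,isv,ivw,jow,jrv,nos,nsv,nsw,nvw,ors,ovw,svw
∂3: piv[deir,deis,deiv,derv,dijo,dijr,dijw,diow,djow,dovw,eirv,insv,insw,invw,isvw,jnos,jors] rk=17  ker:ijow,nsvw
∂1c = 0
c vs im∂2: residual ≠ 0 ⇒ not boundary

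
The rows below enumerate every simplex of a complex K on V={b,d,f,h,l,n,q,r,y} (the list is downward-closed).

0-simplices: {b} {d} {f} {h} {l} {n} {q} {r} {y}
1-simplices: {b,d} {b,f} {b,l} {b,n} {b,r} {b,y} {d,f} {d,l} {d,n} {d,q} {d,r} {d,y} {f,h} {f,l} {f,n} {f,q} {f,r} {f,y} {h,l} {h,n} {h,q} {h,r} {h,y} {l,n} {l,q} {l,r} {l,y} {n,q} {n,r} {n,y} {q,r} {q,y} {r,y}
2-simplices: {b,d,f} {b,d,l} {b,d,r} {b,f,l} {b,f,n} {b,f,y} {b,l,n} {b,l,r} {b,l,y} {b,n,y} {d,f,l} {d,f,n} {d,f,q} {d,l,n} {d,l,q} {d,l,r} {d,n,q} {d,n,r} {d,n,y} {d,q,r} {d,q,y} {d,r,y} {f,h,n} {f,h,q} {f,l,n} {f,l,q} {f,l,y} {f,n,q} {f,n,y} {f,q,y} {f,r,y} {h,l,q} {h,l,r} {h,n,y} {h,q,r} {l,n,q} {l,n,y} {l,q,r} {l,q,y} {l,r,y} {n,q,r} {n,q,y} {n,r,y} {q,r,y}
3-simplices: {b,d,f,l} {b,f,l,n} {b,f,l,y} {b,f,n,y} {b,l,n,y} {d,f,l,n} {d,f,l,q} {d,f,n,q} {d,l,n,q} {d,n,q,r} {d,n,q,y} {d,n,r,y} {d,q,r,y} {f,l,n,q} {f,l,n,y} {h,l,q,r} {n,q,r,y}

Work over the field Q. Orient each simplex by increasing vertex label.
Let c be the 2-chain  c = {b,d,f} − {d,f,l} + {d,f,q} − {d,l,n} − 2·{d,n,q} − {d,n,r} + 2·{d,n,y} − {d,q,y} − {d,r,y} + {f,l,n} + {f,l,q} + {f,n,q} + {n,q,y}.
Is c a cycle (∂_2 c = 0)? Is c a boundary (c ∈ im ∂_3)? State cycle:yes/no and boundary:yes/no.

n_0=9 n_1=33 n_2=44 n_3=17  [Q]
∂1: piv[bd,bf,bl,bn,br,by,dq,fh] rk=8  ker:df,dl,dn,dr,dy,fl,fn,fq,fr,fy,hl,hn,hq,hr,hy,ln,lq,lr,ly,nq,nr,ny,qr,qy,ry
∂2: piv[bdf,bdl,bdr,bfl,bfn,bfy,bln,blr,bly,bny,dfn,dfq,dlq,dnq,dnr,dny,dqr,dqy,dry,fhn,fhq,fry,hlq,hlr,hny] rk=25  ker:dfl,dln,dlr,fln,flq,fly,fnq,fny,fqy,hqr,lnq,lny,lqr,lqy,lry,nqr,nqy,nry,qry
∂3: piv[bdfl,bfln,bfly,bfny,blny,dfln,dflq,dfnq,dlnq,dnqr,dnqy,dnry,dqry,hlqr] rk=14  ker:flnq,flny,nqry
∂2c = {b,d} − {b,f} + {d,f} + {f,l} − {f,q} + {l,q} − {n,r} + {n,y} − {r,y}

cycle:no boundary:no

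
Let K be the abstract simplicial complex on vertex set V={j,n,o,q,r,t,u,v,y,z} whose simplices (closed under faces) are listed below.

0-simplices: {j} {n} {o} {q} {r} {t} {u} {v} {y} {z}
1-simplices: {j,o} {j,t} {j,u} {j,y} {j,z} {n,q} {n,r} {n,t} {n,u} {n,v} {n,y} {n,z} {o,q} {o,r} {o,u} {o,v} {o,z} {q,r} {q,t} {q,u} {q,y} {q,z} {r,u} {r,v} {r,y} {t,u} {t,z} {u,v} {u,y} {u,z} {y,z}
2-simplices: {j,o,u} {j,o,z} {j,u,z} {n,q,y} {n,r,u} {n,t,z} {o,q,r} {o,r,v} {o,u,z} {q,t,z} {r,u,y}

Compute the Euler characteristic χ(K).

n_0=10 n_1=31 n_2=11
χ=+10−31+11=-10

χ(K)=-10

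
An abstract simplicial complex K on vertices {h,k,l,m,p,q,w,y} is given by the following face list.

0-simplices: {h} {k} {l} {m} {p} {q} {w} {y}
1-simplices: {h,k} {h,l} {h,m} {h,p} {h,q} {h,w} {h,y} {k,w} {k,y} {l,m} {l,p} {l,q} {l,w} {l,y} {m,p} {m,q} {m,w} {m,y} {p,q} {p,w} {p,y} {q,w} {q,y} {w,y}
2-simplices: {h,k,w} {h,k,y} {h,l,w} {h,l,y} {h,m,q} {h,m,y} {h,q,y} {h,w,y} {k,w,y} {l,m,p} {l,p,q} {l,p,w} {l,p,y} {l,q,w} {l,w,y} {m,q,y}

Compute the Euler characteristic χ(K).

n_0=8 n_1=24 n_2=16
χ=+8−24+16=0

χ(K)=0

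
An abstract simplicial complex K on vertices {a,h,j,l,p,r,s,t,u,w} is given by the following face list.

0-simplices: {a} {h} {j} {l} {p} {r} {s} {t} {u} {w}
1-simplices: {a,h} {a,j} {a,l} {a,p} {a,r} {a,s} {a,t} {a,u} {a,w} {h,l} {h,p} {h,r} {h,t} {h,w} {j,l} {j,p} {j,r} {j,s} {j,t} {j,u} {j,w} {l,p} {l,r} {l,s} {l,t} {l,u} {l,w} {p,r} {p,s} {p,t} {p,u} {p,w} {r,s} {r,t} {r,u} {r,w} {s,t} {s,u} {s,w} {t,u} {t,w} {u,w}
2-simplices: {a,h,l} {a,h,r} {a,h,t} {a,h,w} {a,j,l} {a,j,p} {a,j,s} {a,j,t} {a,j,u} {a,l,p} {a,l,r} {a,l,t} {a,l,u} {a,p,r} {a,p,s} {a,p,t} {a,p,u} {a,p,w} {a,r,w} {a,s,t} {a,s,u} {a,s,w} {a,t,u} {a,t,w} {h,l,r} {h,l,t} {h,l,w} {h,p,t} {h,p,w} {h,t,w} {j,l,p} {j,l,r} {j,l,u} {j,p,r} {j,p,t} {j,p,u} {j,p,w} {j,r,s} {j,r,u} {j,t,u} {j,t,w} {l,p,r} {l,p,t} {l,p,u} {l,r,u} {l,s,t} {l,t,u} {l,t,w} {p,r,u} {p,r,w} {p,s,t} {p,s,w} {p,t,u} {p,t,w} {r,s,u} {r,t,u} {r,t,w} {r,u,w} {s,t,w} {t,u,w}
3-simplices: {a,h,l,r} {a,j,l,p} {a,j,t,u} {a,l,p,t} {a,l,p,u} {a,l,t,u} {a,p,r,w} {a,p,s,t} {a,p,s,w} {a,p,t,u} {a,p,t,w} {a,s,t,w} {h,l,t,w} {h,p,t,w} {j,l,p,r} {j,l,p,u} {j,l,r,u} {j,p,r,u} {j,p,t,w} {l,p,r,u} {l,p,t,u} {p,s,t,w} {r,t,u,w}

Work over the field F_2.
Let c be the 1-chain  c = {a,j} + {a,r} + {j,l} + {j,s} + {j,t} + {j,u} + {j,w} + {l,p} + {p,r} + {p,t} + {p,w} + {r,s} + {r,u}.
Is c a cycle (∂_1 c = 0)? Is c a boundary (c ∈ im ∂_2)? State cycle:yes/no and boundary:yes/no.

cycle:yes boundary:yes

n_0=10 n_1=42 n_2=60 n_3=23  [Z2]
∂1: piv[ah,aj,al,ap,ar,as,at,au,aw] rk=9  ker:hl,hp,hr,ht,hw,jl,jp,jr,js,jt,ju,jw,lp,lr,ls,lt,lu,lw,pr,ps,pt,pu,pw,rs,rt,ru,rw,st,su,sw,tu,tw,uw
∂2: piv[ahl,ahr,aht,ahw,ajl,ajp,ajs,ajt,aju,alp,alr,alt,alu,apr,aps,apt,apu,apw,arw,ast,asu,asw,atu,atw,hlw,hpt,jlr,jpw,jrs,jru,lst,rtu,ruw] rk=33  ker:hlr,hlt,hpw,htw,jlp,jlu,jpr,jpt,jpu,jtu,jtw,lpr,lpt,lpu,lru,ltu,ltw,pru,prw,pst,psw,ptu,ptw,rsu,rtw,stw,tuw
∂3: piv[ahlr,ajlp,ajtu,alpt,alpu,altu,aprw,apst,apsw,aptu,aptw,astw,hltw,hptw,jlpr,jlpu,jlru,jpru,jptw,rtuw] rk=20  ker:lpru,lptu,pstw
∂1c = 0
c vs im∂2: reduces to 0 ⇒ boundary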